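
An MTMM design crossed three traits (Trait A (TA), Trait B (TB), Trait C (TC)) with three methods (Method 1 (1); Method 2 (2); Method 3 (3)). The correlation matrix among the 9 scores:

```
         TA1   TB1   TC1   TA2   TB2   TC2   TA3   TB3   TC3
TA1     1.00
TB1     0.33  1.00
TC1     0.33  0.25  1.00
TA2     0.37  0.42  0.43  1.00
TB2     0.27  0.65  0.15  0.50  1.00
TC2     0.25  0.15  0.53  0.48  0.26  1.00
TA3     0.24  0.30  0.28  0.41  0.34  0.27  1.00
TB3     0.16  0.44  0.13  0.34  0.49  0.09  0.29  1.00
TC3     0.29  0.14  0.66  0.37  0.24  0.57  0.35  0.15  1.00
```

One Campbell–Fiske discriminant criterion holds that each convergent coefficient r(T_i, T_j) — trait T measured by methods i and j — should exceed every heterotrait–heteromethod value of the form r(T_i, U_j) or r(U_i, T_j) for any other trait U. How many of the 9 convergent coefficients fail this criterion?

2

Checking each validity diagonal entry against its comparison values:
TA (methods 1·2): 0.37 vs {0.27, 0.42, 0.25, 0.43} → fail.
TA (methods 1·3): 0.24 vs {0.16, 0.30, 0.29, 0.28} → fail.
TA (methods 2·3): 0.41 vs {0.34, 0.34, 0.37, 0.27} → pass.
TB (methods 1·2): 0.65 vs {0.42, 0.27, 0.15, 0.15} → pass.
TB (methods 1·3): 0.44 vs {0.30, 0.16, 0.14, 0.13} → pass.
TB (methods 2·3): 0.49 vs {0.34, 0.34, 0.24, 0.09} → pass.
TC (methods 1·2): 0.53 vs {0.43, 0.25, 0.15, 0.15} → pass.
TC (methods 1·3): 0.66 vs {0.28, 0.29, 0.13, 0.14} → pass.
TC (methods 2·3): 0.57 vs {0.27, 0.37, 0.09, 0.24} → pass.
2 of 9 fail.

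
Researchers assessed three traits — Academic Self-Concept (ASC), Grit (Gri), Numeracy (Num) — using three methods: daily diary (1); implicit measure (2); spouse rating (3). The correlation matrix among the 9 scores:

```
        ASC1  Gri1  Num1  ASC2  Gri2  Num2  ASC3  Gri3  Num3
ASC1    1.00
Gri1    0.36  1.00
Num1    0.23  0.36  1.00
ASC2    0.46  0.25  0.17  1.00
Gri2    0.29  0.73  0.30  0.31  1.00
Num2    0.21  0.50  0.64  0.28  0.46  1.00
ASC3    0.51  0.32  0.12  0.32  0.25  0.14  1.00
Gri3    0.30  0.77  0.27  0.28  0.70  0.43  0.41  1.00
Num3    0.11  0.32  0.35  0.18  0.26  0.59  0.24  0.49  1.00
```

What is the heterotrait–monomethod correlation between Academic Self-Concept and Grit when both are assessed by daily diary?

Different traits, same method: r(ASC1, Gri1) = 0.36.

0.36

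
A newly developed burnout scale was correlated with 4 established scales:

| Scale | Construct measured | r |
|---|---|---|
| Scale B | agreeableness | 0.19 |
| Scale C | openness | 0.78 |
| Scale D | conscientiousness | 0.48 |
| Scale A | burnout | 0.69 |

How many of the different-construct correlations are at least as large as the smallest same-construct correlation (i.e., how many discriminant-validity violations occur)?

Convergent (same construct = burnout): Scale A.
Smallest convergent = 0.69. Discriminant values: 0.19, 0.78, 0.48; count ≥ 0.69 → 1.

1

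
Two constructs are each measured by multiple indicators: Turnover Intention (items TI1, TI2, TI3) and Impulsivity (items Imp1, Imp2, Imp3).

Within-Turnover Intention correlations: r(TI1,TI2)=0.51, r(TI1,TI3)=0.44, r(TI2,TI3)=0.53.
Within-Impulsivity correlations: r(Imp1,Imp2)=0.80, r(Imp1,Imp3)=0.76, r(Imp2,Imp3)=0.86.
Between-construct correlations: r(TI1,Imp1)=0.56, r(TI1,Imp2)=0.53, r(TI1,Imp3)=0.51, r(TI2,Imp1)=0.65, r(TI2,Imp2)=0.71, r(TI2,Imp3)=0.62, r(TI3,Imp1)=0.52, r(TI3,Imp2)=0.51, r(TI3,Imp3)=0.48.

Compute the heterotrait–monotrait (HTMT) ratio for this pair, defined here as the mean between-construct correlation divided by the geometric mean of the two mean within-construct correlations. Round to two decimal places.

0.90

Between-construct mean = 5.09/9 = 0.5656.
Mean within-TI = 1.48/3 = 0.4933; mean within-Imp = 2.42/3 = 0.8067.
Geometric mean = √(0.4933 × 0.8067) = 0.6308.
HTMT = 0.5656 / 0.6308 = 0.90.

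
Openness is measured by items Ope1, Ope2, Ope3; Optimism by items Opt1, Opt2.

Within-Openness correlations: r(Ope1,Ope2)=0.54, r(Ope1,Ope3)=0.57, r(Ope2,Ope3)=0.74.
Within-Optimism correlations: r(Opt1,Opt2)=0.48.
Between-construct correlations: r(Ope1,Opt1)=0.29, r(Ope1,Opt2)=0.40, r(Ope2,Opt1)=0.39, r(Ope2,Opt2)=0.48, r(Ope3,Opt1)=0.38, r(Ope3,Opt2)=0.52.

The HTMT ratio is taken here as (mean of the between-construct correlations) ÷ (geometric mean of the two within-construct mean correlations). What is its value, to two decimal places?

Mean between = 2.46/6 = 0.4100.
Mean within-Ope = 1.85/3 = 0.6167; mean within-Opt = 0.48/1 = 0.4800.
Geometric mean = √(0.6167 × 0.4800) = 0.5441.
HTMT = 0.4100 / 0.5441 = 0.75.

0.75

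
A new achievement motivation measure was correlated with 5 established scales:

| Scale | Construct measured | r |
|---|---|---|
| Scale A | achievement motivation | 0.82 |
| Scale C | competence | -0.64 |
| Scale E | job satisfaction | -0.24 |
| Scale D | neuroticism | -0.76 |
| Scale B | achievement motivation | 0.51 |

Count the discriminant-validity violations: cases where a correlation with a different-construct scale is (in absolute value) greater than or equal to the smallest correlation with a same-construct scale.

2

Convergent (same construct = achievement motivation): Scale A, Scale B.
Smallest convergent = 0.51. Discriminant |r|: 0.64, 0.24, 0.76; count ≥ 0.51 → 2.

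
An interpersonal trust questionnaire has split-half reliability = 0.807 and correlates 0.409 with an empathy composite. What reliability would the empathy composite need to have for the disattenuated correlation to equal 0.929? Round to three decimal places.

0.240

r_true = r_obs / √(r_xx · r_yy) ⇒ 0.929 = 0.409 / √(0.807 · r_yy).
√(0.807 · r_yy) = 0.409 / 0.929 = 0.4403; 0.807 · r_yy = 0.1939; r_yy = 0.1939 / 0.807 ≈ 0.240.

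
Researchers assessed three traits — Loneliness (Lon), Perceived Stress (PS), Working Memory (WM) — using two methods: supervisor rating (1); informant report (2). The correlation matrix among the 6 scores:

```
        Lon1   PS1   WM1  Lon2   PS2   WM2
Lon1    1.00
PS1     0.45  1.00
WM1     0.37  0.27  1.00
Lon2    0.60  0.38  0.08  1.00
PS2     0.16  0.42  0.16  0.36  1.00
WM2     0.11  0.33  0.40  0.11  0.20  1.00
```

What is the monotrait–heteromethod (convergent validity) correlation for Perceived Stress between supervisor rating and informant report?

0.42

Same trait (PS), different methods: r(PS1, PS2) = 0.42.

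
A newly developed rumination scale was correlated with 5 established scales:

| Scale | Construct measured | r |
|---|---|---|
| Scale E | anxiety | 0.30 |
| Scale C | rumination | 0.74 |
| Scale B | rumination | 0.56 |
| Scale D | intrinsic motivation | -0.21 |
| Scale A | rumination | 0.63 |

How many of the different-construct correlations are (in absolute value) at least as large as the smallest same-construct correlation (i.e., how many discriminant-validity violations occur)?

Convergent (same construct = rumination): Scale C, Scale B, Scale A.
Smallest convergent = 0.56. Discriminant |r|: 0.30, 0.21; count ≥ 0.56 → 0.

0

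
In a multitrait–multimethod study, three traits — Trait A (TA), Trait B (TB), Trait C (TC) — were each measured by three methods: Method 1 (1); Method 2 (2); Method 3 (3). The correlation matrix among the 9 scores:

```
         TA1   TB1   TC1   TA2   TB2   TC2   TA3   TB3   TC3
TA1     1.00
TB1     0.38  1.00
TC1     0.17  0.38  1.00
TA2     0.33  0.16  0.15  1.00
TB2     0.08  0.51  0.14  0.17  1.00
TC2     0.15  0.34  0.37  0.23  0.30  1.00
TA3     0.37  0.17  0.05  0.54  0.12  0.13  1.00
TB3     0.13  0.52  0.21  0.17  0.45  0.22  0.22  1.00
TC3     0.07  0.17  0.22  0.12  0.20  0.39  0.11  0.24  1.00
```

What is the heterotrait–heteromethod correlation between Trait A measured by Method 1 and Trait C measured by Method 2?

0.15

Different traits and methods: r(TA1, TC2) = 0.15.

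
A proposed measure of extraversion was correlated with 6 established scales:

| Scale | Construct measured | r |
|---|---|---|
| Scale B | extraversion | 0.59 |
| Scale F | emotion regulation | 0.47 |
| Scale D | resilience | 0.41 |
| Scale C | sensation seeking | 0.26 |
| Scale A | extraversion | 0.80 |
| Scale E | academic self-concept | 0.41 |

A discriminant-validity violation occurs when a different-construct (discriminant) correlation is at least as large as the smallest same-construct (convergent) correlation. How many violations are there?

Convergent (same construct = extraversion): Scale B, Scale A.
Smallest convergent = 0.59. Discriminant values: 0.47, 0.41, 0.26, 0.41; count ≥ 0.59 → 0.

0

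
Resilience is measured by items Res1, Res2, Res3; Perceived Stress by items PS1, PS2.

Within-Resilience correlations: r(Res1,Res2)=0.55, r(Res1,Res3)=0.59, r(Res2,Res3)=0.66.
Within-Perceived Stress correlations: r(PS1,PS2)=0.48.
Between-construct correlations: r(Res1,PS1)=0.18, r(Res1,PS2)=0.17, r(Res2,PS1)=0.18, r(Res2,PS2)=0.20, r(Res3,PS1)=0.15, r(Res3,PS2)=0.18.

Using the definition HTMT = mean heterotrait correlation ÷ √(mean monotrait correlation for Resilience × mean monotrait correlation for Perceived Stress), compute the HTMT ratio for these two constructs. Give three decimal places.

Mean between = 1.06/6 = 0.1767.
Mean within-Res = 1.80/3 = 0.6000; mean within-PS = 0.48/1 = 0.4800.
Geometric mean = √(0.6000 × 0.4800) = 0.5367.
HTMT = 0.1767 / 0.5367 = 0.329.

0.329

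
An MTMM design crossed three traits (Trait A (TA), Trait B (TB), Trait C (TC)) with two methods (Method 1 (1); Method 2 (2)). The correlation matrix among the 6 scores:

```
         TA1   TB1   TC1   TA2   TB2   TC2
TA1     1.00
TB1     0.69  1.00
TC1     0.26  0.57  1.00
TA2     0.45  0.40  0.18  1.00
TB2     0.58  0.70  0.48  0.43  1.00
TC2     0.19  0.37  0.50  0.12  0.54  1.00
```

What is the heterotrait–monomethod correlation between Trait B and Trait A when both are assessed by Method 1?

Different traits, same method: r(TB1, TA1) = 0.69.

0.69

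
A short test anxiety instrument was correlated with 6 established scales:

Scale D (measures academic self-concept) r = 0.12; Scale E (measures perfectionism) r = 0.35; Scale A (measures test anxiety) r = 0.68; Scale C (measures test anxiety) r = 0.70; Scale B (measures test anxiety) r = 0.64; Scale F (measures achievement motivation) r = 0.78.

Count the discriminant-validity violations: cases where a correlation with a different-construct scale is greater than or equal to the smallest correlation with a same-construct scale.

Convergent (same construct = test anxiety): Scale A, Scale C, Scale B.
Smallest convergent = 0.64. Discriminant values: 0.12, 0.35, 0.78; count ≥ 0.64 → 1.

1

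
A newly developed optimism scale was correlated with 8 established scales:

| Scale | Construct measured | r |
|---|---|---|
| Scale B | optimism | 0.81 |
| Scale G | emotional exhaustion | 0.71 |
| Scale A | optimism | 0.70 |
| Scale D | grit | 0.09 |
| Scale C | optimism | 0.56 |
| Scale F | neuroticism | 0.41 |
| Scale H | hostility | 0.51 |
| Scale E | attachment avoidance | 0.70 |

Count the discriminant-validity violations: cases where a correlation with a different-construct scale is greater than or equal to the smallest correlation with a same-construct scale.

2

Convergent (same construct = optimism): Scale B, Scale A, Scale C.
Smallest convergent = 0.56. Discriminant values: 0.71, 0.09, 0.41, 0.51, 0.70; count ≥ 0.56 → 2.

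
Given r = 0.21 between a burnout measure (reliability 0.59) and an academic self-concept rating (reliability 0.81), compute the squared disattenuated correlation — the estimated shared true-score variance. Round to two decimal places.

0.09

Disattenuated r = 0.21 / √(0.59 × 0.81) = 0.21 / 0.6913 = 0.3038.
Shared true-score variance = 0.3038² = 0.0923 ≈ 0.09.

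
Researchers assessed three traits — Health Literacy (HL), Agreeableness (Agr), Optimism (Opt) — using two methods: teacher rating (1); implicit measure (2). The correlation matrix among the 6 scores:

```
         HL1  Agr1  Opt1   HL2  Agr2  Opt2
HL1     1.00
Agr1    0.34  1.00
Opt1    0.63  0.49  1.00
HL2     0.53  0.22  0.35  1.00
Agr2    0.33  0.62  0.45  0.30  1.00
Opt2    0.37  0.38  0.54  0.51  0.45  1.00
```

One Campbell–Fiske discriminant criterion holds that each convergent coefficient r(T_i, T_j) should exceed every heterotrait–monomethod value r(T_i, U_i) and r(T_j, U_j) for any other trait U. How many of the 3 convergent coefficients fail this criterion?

2

Convergent coefficients and their comparison sets:
HL (methods 1·2): 0.53 vs {0.34, 0.30, 0.63, 0.51} → fail.
Agr (methods 1·2): 0.62 vs {0.34, 0.30, 0.49, 0.45} → pass.
Opt (methods 1·2): 0.54 vs {0.63, 0.51, 0.49, 0.45} → fail.
2 of 3 fail.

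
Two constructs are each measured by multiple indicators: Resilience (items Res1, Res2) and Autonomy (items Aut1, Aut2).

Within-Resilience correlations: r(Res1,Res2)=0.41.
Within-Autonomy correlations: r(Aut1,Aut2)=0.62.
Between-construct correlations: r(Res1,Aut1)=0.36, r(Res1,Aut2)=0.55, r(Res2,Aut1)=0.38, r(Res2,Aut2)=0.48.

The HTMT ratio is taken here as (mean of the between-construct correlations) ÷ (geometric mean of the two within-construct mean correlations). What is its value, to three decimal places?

Mean between = 1.77/4 = 0.4425.
Mean within-Res = 0.41/1 = 0.4100; mean within-Aut = 0.62/1 = 0.6200.
Geometric mean = √(0.4100 × 0.6200) = 0.5042.
HTMT = 0.4425 / 0.5042 = 0.878.

0.878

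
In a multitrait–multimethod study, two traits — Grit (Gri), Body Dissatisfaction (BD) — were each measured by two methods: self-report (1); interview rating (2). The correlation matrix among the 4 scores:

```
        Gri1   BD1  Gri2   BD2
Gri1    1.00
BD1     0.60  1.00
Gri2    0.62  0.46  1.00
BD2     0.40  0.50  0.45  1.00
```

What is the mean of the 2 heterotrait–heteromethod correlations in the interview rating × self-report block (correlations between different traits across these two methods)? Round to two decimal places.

HTHM values (method 2 × method 1): 0.46, 0.40; mean = 0.86/2 = 0.43.

0.43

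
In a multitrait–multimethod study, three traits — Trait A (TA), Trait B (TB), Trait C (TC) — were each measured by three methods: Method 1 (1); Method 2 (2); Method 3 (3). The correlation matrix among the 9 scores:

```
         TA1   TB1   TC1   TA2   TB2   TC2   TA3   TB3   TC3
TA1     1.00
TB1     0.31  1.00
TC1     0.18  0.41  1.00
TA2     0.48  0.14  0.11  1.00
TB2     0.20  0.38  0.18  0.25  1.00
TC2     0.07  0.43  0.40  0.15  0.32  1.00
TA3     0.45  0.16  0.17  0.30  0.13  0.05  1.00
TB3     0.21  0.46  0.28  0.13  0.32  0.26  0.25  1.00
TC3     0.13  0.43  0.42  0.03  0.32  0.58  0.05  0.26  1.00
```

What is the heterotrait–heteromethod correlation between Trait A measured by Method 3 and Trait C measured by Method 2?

Different traits and methods: r(TA3, TC2) = 0.05.

0.05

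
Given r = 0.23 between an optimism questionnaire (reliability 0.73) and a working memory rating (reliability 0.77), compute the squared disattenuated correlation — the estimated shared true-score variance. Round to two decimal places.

0.09

Disattenuated r = 0.23 / √(0.73 × 0.77) = 0.23 / 0.7497 = 0.3068.
Shared true-score variance = 0.3068² = 0.0941 ≈ 0.09.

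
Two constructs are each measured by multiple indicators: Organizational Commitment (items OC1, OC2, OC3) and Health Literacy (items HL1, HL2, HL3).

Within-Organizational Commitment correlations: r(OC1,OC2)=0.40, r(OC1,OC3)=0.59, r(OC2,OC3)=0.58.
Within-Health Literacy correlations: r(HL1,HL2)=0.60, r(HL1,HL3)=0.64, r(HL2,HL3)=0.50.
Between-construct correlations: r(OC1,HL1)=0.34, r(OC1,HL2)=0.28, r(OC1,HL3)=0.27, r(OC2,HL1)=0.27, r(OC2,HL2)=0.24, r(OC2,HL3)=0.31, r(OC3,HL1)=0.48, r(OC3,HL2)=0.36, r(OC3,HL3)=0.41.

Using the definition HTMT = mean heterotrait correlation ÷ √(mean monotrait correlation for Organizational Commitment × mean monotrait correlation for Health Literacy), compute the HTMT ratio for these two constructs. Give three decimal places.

Between-construct mean = 2.96/9 = 0.3289.
Mean within-OC = 1.57/3 = 0.5233; mean within-HL = 1.74/3 = 0.5800.
Geometric mean = √(0.5233 × 0.5800) = 0.5509.
HTMT = 0.3289 / 0.5509 = 0.597.

0.597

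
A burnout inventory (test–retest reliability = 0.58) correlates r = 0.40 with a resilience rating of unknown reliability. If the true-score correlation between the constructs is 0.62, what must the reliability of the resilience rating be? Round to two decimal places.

r_true = r_obs / √(r_xx · r_yy) ⇒ 0.62 = 0.40 / √(0.58 · r_yy).
√(0.58 · r_yy) = 0.40 / 0.62 = 0.6452; 0.58 · r_yy = 0.4163; r_yy = 0.4163 / 0.58 ≈ 0.72.

0.72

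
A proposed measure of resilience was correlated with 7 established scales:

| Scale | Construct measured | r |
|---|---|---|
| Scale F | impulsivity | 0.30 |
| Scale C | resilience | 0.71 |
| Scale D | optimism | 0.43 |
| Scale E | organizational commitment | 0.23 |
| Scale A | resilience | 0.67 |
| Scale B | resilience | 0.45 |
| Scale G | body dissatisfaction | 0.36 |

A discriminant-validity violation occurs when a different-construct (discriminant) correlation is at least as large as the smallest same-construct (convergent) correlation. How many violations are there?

Convergent (same construct = resilience): Scale C, Scale A, Scale B.
Smallest convergent = 0.45. Discriminant values: 0.30, 0.43, 0.23, 0.36; count ≥ 0.45 → 0.

0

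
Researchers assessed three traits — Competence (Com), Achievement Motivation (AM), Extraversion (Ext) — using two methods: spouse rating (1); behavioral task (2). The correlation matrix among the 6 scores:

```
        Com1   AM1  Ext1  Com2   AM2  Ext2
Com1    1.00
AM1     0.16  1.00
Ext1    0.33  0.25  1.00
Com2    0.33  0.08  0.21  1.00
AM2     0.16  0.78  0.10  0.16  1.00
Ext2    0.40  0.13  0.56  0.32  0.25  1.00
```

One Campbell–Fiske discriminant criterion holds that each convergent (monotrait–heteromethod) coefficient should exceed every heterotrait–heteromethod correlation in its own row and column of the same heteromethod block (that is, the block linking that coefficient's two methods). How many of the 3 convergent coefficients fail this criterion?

Each convergent coefficient versus the relevant comparison correlations:
Com (methods 1·2): 0.33 vs {0.16, 0.08, 0.40, 0.21} → fail.
AM (methods 1·2): 0.78 vs {0.08, 0.16, 0.13, 0.10} → pass.
Ext (methods 1·2): 0.56 vs {0.21, 0.40, 0.10, 0.13} → pass.
1 of 3 fail.

1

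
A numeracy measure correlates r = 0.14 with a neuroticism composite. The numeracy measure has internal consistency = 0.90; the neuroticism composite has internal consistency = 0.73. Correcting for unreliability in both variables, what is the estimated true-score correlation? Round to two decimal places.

0.17

r_true = r_obs / √(r_xx · r_yy) = 0.14 / √(0.90 × 0.73) = 0.14 / √0.6570 = 0.14 / 0.8106 ≈ 0.17.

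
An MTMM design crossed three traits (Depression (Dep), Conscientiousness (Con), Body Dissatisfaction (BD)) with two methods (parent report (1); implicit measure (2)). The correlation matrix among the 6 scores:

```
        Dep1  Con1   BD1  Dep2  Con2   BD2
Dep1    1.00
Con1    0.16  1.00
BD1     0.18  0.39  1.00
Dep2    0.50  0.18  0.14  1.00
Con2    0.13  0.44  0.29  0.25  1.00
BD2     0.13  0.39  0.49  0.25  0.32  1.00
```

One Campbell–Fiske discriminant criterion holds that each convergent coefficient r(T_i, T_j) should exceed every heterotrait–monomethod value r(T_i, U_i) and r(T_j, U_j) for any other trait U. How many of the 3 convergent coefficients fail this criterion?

Checking each validity diagonal entry against its comparison values:
Dep (methods 1·2): 0.50 vs {0.16, 0.25, 0.18, 0.25} → pass.
Con (methods 1·2): 0.44 vs {0.16, 0.25, 0.39, 0.32} → pass.
BD (methods 1·2): 0.49 vs {0.18, 0.25, 0.39, 0.32} → pass.
0 of 3 fail.

0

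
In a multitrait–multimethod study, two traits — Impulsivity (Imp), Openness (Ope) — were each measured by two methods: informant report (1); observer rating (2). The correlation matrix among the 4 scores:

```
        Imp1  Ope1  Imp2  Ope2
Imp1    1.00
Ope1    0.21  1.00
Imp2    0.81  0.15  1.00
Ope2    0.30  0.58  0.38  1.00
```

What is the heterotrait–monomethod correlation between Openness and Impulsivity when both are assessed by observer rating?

0.38

Different traits, same method: r(Ope2, Imp2) = 0.38.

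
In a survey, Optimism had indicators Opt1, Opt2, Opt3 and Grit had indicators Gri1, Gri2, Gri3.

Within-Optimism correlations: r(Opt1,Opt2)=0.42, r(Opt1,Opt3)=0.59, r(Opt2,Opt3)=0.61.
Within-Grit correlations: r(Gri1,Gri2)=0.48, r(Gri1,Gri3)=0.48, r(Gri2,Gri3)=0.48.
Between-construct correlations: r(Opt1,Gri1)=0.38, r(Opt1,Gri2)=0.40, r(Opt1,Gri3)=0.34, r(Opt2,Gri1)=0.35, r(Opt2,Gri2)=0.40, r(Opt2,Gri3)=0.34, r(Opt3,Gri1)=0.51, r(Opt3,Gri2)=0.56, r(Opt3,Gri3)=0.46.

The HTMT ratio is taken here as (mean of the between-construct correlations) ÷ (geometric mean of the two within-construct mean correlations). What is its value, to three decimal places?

0.816

Mean between = 3.74/9 = 0.4156.
Mean within-Opt = 1.62/3 = 0.5400; mean within-Gri = 1.44/3 = 0.4800.
Geometric mean = √(0.5400 × 0.4800) = 0.5091.
HTMT = 0.4156 / 0.5091 = 0.816.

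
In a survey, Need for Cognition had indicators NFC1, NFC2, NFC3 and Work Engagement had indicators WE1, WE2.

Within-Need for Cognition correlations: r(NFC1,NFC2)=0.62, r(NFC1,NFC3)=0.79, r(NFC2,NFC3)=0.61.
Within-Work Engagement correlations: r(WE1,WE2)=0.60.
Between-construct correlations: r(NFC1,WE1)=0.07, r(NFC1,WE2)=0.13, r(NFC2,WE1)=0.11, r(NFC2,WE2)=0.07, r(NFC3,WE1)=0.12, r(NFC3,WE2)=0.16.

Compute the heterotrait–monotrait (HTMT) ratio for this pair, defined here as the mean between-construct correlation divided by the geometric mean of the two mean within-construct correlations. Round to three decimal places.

Mean heterotrait r = 0.66/6 = 0.1100.
Mean within-NFC = 2.02/3 = 0.6733; mean within-WE = 0.60/1 = 0.6000.
Geometric mean = √(0.6733 × 0.6000) = 0.6356.
HTMT = 0.1100 / 0.6356 = 0.173.

0.173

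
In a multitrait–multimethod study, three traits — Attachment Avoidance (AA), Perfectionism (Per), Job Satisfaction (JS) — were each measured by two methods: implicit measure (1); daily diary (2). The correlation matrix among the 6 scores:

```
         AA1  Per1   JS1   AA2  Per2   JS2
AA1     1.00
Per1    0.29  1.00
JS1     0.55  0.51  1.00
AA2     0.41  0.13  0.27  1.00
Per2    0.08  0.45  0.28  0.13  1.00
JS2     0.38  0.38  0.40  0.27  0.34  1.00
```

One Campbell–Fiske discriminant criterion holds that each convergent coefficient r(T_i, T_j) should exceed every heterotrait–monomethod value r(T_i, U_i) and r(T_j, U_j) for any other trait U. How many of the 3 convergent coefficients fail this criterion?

3

Checking each validity diagonal entry against its comparison values:
AA (methods 1·2): 0.41 vs {0.29, 0.13, 0.55, 0.27} → fail.
Per (methods 1·2): 0.45 vs {0.29, 0.13, 0.51, 0.34} → fail.
JS (methods 1·2): 0.40 vs {0.55, 0.27, 0.51, 0.34} → fail.
3 of 3 fail.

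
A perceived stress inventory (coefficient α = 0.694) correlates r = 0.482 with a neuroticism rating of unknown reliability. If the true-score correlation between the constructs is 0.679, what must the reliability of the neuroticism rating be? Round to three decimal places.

0.726

r_true = r_obs / √(r_xx · r_yy) ⇒ 0.679 = 0.482 / √(0.694 · r_yy).
√(0.694 · r_yy) = 0.482 / 0.679 = 0.7099; 0.694 · r_yy = 0.5040; r_yy = 0.5040 / 0.694 ≈ 0.726.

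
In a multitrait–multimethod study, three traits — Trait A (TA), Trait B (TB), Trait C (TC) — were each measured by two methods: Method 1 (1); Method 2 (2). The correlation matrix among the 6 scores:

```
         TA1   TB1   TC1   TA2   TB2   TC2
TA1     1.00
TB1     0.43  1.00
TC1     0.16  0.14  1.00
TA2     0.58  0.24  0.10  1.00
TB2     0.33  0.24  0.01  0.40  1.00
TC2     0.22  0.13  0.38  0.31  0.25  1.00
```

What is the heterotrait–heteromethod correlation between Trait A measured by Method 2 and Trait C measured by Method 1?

Different traits and methods: r(TA2, TC1) = 0.10.

0.10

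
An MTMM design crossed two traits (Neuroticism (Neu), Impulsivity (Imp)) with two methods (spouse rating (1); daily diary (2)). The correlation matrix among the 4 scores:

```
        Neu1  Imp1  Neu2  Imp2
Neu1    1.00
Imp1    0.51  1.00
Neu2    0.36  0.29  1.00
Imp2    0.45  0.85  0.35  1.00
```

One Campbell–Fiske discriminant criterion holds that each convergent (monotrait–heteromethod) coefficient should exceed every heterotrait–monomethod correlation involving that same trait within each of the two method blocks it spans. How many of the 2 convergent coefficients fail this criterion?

1

Checking each validity diagonal entry against its comparison values:
Neu (methods 1·2): 0.36 vs {0.51, 0.35} → fail.
Imp (methods 1·2): 0.85 vs {0.51, 0.35} → pass.
1 of 2 fail.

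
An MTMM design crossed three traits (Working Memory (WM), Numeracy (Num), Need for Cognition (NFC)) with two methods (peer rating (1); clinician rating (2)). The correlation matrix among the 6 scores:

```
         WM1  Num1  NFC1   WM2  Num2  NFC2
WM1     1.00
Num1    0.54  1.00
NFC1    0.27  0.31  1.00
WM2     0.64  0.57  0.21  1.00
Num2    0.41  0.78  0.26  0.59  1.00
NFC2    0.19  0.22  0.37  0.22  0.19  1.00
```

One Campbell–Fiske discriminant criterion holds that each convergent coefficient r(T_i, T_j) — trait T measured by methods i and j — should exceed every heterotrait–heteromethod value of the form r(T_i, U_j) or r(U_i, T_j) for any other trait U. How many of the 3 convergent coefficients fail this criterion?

Each convergent coefficient versus the relevant comparison correlations:
WM (methods 1·2): 0.64 vs {0.41, 0.57, 0.19, 0.21} → pass.
Num (methods 1·2): 0.78 vs {0.57, 0.41, 0.22, 0.26} → pass.
NFC (methods 1·2): 0.37 vs {0.21, 0.19, 0.26, 0.22} → pass.
0 of 3 fail.

0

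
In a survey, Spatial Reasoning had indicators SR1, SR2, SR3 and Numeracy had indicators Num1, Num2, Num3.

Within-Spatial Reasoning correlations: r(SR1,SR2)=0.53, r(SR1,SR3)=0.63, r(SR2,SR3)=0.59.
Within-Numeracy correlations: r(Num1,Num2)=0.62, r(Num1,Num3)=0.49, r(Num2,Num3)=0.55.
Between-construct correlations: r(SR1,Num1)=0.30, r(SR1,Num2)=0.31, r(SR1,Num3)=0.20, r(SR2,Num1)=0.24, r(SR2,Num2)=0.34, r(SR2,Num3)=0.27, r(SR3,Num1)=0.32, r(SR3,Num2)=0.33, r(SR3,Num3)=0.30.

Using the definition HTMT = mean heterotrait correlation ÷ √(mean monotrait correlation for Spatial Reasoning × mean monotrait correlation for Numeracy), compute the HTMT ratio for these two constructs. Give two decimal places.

0.51

Mean heterotrait r = 2.61/9 = 0.2900.
Mean within-SR = 1.75/3 = 0.5833; mean within-Num = 1.66/3 = 0.5533.
Geometric mean = √(0.5833 × 0.5533) = 0.5681.
HTMT = 0.2900 / 0.5681 = 0.51.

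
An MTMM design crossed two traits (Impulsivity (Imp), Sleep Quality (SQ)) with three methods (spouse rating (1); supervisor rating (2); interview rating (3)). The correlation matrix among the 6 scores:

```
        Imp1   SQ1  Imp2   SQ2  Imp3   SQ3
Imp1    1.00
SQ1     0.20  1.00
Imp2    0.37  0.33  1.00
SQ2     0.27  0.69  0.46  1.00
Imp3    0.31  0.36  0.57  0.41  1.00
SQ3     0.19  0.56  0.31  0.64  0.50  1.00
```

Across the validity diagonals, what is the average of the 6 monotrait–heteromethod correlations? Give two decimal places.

0.52

Convergent values: 0.37, 0.31, 0.57, 0.69, 0.56, 0.64; mean = 3.14/6 = 0.52.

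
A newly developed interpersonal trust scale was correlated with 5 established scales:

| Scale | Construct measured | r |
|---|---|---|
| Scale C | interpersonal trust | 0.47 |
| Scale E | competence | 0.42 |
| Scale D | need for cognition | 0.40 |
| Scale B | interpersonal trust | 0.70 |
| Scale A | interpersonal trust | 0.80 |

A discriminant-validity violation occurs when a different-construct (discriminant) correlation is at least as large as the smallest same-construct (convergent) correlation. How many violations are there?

0

Convergent (same construct = interpersonal trust): Scale C, Scale B, Scale A.
Smallest convergent = 0.47. Discriminant values: 0.42, 0.40; count ≥ 0.47 → 0.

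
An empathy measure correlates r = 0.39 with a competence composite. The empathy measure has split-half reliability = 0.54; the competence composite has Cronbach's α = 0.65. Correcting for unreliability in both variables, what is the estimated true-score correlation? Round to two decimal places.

0.66

r_true = r_obs / √(r_xx · r_yy) = 0.39 / √(0.54 × 0.65) = 0.39 / √0.3510 = 0.39 / 0.5925 ≈ 0.66.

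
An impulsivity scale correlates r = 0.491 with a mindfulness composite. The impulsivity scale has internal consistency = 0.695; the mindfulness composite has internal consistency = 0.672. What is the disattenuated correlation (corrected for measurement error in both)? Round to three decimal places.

r_true = r_obs / √(r_xx · r_yy) = 0.491 / √(0.695 × 0.672) = 0.491 / √0.467040 = 0.491 / 0.6834 ≈ 0.718.

0.718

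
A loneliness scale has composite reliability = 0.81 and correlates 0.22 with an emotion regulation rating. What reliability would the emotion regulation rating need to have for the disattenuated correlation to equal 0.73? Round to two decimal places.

r_true = r_obs / √(r_xx · r_yy) ⇒ 0.73 = 0.22 / √(0.81 · r_yy).
√(0.81 · r_yy) = 0.22 / 0.73 = 0.3014; 0.81 · r_yy = 0.0908; r_yy = 0.0908 / 0.81 ≈ 0.11.

0.11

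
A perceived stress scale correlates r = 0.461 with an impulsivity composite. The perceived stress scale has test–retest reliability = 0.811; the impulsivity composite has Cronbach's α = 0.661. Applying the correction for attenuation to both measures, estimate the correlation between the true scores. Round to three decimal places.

r_true = r_obs / √(r_xx · r_yy) = 0.461 / √(0.811 × 0.661) = 0.461 / √0.536071 = 0.461 / 0.7322 ≈ 0.630.

0.630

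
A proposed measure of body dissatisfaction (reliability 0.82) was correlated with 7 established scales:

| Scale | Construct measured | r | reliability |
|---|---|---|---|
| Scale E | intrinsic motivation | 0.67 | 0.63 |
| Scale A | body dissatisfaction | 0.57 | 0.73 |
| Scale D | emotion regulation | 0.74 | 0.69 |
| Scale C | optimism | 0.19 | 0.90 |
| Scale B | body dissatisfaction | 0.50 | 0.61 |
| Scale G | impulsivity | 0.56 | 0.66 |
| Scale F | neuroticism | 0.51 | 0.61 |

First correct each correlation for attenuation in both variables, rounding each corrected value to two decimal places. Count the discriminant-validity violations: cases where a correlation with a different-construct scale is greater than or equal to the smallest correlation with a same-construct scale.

Disattenuated r (r / √(r_scale · r_new)):
  Scale E (disc): 0.67 / √(0.63·0.82) = 0.93
  Scale A (conv): 0.57 / √(0.73·0.82) = 0.74
  Scale D (disc): 0.74 / √(0.69·0.82) = 0.98
  Scale C (disc): 0.19 / √(0.90·0.82) = 0.22
  Scale B (conv): 0.50 / √(0.61·0.82) = 0.71
  Scale G (disc): 0.56 / √(0.66·0.82) = 0.76
  Scale F (disc): 0.51 / √(0.61·0.82) = 0.72
Smallest convergent = 0.71. Discriminant values: 0.93, 0.98, 0.22, 0.76, 0.72; count ≥ 0.71 → 4.

4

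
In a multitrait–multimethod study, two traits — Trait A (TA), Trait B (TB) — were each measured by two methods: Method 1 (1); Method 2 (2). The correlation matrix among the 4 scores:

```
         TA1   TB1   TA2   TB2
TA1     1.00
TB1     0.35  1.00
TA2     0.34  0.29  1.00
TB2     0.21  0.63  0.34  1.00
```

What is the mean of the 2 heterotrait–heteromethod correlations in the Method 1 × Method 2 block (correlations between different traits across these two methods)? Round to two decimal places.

0.25

HTHM values (method 1 × method 2): 0.21, 0.29; mean = 0.50/2 = 0.25.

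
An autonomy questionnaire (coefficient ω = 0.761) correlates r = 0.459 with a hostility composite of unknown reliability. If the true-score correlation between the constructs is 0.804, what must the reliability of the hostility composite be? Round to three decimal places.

0.428

r_true = r_obs / √(r_xx · r_yy) ⇒ 0.804 = 0.459 / √(0.761 · r_yy).
√(0.761 · r_yy) = 0.459 / 0.804 = 0.5709; 0.761 · r_yy = 0.3259; r_yy = 0.3259 / 0.761 ≈ 0.428.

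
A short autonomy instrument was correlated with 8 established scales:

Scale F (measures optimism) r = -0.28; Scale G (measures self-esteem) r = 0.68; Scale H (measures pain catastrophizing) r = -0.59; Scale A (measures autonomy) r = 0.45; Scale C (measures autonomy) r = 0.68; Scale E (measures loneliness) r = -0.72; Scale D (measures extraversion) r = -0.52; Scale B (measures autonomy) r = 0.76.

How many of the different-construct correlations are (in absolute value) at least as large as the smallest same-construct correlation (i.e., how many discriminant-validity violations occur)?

4

Convergent (same construct = autonomy): Scale A, Scale C, Scale B.
Smallest convergent = 0.45. Discriminant |r|: 0.28, 0.68, 0.59, 0.72, 0.52; count ≥ 0.45 → 4.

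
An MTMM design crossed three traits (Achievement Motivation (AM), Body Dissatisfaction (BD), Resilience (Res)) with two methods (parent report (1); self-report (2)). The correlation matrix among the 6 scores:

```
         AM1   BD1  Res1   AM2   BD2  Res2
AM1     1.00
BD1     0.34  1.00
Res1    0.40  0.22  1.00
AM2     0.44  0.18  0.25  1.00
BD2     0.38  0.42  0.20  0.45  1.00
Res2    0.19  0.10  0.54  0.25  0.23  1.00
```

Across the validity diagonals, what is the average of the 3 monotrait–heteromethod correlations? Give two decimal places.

0.47

Convergent values: 0.44, 0.42, 0.54; mean = 1.40/3 = 0.47.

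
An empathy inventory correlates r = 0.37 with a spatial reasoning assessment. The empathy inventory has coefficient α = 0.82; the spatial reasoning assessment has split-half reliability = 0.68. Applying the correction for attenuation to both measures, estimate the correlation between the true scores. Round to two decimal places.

r_true = r_obs / √(r_xx · r_yy) = 0.37 / √(0.82 × 0.68) = 0.37 / √0.5576 = 0.37 / 0.7467 ≈ 0.50.

0.50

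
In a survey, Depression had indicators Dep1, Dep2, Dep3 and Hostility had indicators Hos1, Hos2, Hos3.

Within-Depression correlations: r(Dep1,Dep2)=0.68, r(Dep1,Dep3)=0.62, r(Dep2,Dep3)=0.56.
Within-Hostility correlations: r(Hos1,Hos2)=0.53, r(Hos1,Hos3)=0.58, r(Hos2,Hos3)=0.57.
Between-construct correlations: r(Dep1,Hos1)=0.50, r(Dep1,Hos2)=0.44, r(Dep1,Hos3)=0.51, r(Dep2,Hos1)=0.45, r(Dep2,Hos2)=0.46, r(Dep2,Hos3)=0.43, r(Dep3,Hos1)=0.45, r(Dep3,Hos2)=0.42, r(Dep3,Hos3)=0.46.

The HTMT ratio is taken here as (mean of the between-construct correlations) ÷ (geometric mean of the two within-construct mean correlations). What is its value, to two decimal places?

Mean heterotrait r = 4.12/9 = 0.4578.
Mean within-Dep = 1.86/3 = 0.6200; mean within-Hos = 1.68/3 = 0.5600.
Geometric mean = √(0.6200 × 0.5600) = 0.5892.
HTMT = 0.4578 / 0.5892 = 0.78.

0.78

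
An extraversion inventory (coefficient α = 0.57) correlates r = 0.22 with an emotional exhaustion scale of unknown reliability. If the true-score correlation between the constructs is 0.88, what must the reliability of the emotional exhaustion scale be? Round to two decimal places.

r_true = r_obs / √(r_xx · r_yy) ⇒ 0.88 = 0.22 / √(0.57 · r_yy).
√(0.57 · r_yy) = 0.22 / 0.88 = 0.2500; 0.57 · r_yy = 0.0625; r_yy = 0.0625 / 0.57 ≈ 0.11.

0.11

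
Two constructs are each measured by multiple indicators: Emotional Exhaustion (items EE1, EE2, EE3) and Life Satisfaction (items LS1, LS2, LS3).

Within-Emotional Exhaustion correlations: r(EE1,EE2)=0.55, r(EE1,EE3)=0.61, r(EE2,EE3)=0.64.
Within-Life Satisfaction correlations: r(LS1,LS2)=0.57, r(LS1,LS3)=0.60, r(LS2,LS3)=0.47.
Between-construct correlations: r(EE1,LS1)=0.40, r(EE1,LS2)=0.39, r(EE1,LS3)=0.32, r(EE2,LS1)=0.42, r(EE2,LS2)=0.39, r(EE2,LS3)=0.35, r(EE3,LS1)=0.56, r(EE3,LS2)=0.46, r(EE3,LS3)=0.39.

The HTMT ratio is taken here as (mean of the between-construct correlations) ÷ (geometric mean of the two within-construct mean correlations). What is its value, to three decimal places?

0.714

Mean between = 3.68/9 = 0.4089.
Mean within-EE = 1.80/3 = 0.6000; mean within-LS = 1.64/3 = 0.5467.
Geometric mean = √(0.6000 × 0.5467) = 0.5727.
HTMT = 0.4089 / 0.5727 = 0.714.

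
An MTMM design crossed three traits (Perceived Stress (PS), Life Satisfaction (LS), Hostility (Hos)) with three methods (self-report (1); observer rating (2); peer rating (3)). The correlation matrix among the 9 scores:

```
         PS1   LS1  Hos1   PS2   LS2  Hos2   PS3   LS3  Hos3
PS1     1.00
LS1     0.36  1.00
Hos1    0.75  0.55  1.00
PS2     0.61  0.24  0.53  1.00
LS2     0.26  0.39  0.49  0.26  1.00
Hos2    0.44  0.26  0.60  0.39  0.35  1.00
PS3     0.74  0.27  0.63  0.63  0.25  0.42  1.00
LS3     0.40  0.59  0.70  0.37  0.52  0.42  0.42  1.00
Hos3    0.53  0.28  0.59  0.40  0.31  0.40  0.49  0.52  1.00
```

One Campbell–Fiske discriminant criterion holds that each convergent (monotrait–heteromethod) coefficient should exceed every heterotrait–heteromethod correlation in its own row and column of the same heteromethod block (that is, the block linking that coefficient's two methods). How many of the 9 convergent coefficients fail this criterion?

Checking each validity diagonal entry against its comparison values:
PS (methods 1·2): 0.61 vs {0.26, 0.24, 0.44, 0.53} → pass.
PS (methods 1·3): 0.74 vs {0.40, 0.27, 0.53, 0.63} → pass.
PS (methods 2·3): 0.63 vs {0.37, 0.25, 0.40, 0.42} → pass.
LS (methods 1·2): 0.39 vs {0.24, 0.26, 0.26, 0.49} → fail.
LS (methods 1·3): 0.59 vs {0.27, 0.40, 0.28, 0.70} → fail.
LS (methods 2·3): 0.52 vs {0.25, 0.37, 0.31, 0.42} → pass.
Hos (methods 1·2): 0.60 vs {0.53, 0.44, 0.49, 0.26} → pass.
Hos (methods 1·3): 0.59 vs {0.63, 0.53, 0.70, 0.28} → fail.
Hos (methods 2·3): 0.40 vs {0.42, 0.40, 0.42, 0.31} → fail.
4 of 9 fail.

4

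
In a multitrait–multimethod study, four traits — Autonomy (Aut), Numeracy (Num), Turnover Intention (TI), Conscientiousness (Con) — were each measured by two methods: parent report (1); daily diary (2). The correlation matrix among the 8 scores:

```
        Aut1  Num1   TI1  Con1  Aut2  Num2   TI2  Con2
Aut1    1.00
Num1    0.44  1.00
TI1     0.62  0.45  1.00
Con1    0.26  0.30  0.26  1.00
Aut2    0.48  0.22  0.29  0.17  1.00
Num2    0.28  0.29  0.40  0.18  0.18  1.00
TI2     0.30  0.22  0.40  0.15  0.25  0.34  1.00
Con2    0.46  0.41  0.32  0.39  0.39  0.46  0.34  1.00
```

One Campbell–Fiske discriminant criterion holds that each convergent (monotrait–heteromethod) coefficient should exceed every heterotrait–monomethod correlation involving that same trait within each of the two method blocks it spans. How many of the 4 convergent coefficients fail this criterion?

Convergent coefficients and their comparison sets:
Aut (methods 1·2): 0.48 vs {0.44, 0.18, 0.62, 0.25, 0.26, 0.39} → fail.
Num (methods 1·2): 0.29 vs {0.44, 0.18, 0.45, 0.34, 0.30, 0.46} → fail.
TI (methods 1·2): 0.40 vs {0.62, 0.25, 0.45, 0.34, 0.26, 0.34} → fail.
Con (methods 1·2): 0.39 vs {0.26, 0.39, 0.30, 0.46, 0.26, 0.34} → fail.
4 of 4 fail.

4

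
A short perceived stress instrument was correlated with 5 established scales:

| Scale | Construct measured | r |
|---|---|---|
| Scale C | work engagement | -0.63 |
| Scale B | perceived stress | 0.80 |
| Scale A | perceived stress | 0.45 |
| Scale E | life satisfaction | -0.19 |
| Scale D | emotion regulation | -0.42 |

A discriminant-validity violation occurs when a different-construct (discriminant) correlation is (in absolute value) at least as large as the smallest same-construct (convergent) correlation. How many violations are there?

Convergent (same construct = perceived stress): Scale B, Scale A.
Smallest convergent = 0.45. Discriminant |r|: 0.63, 0.19, 0.42; count ≥ 0.45 → 1.

1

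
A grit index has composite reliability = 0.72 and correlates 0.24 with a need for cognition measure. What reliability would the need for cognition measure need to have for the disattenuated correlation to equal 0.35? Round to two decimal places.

r_true = r_obs / √(r_xx · r_yy) ⇒ 0.35 = 0.24 / √(0.72 · r_yy).
√(0.72 · r_yy) = 0.24 / 0.35 = 0.6857; 0.72 · r_yy = 0.4702; r_yy = 0.4702 / 0.72 ≈ 0.65.

0.65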